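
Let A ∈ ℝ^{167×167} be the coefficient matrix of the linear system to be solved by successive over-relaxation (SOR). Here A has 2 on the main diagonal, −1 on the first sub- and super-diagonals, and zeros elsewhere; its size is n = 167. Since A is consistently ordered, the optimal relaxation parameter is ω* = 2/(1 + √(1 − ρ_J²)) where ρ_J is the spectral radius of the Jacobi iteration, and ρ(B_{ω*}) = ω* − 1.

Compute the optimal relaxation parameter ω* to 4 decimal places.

ω* = 1.9633

B_J for the 167×167 system has eigenvalues cos(kπ/168); ρ_J = cos(π/168) = 0.9998.
√(1−ρ_J²) simplifies to sin(π/168) = 0.01870.
ω* = 2/(1+0.01870) = 1.9633
ρ(B_{ω*}) = ω*−1 = 0.9633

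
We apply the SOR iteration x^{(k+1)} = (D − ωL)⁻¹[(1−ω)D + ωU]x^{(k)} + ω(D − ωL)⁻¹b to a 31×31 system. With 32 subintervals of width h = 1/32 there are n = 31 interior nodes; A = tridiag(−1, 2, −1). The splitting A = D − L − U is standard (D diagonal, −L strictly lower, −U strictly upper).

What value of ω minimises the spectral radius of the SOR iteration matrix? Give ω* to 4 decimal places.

B_J for the 31×31 system has eigenvalues cos(kπ/32); ρ_J = cos(π/32) = 0.9952.
√(1−ρ_J²) simplifies to sin(π/32) = 0.09802.
ω* = 2 / (1 + 0.09802) = 2 / 1.09802 ≈ 1.8215.
Hence ρ(B_{ω*}) = 1.8215 − 1 = 0.8215.

ω* = 1.8215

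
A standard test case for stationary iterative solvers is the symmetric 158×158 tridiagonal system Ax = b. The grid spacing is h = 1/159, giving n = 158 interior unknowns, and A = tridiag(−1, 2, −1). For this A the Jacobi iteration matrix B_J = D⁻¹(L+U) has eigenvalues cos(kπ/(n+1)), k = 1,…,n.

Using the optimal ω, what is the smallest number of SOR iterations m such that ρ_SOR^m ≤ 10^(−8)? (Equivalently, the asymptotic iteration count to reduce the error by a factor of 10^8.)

B_J for the 158×158 system has eigenvalues cos(kπ/159); ρ_J = cos(π/159) = 0.9998048.
√(1−ρ_J²) = |sin(π/159)| = 0.0197572
[ω*] 2 ÷ (1 + 0.0197572) = 2 ÷ 1.0197572 = 1.9612512.
ρ_SOR = ω* − 1 = 1.9612512 − 1 = 0.9612512.
m ≥ 8·ln10 / (−ln 0.9612512) = 466.117; smallest integer m = 467.

m = 467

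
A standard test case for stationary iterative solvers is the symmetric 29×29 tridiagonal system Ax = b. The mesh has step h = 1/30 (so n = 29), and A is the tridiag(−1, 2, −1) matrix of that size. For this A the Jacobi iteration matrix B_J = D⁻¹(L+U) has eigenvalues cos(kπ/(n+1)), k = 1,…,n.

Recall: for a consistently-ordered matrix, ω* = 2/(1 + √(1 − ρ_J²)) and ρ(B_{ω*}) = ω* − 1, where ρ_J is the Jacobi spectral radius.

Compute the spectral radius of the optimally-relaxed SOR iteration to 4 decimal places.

ρ_SOR = 0.8107

spectrum of D⁻¹(L+U) = {cos(kπ/30) : 1≤k≤29}; ρ_J = cos(π/30) = 0.9945.
√(1−ρ_J²) = |sin(π/30)| = 0.10453
ω* = 2/(1 + 0.10453) = 2/1.10453 = 1.8107.
[ρ_SOR] ω* − 1 = 0.8107.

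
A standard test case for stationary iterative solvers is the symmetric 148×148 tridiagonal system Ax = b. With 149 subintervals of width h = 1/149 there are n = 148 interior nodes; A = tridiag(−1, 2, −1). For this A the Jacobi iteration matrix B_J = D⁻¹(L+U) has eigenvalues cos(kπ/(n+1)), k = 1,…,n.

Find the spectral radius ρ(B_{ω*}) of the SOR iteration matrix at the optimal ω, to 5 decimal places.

With n=148, ρ(Jacobi) = cos(π/149) = 0.99978.
√(1−ρ_J²) = |sin(π/149)| = 0.021083
Then 2/(1+√(1−ρ_J²)) = 2/(1+0.021083); ω* = 2/1.021083 = 1.95870.
ρ_SOR = ω* − 1 ≈ 0.95870.

ρ_SOR = 0.95870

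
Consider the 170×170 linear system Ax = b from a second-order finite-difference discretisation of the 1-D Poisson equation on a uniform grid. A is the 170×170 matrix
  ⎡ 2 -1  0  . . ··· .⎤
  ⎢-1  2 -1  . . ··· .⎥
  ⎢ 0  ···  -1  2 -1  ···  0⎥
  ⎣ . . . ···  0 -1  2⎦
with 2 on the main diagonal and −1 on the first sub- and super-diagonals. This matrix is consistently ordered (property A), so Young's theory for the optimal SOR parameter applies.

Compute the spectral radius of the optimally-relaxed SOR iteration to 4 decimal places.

spectrum of D⁻¹(L+U) = {cos(kπ/171) : 1≤k≤170}; ρ_J = cos(π/171) = 0.9998.
√(1 − cos²(π/171)) = sin(π/171) ≈ 0.01837.
ω* = 2/(1 + 0.01837) = 2/1.01837 = 1.9639.
ρ(B_{ω*}) = ω*−1 = 0.9639

ρ_SOR = 0.9639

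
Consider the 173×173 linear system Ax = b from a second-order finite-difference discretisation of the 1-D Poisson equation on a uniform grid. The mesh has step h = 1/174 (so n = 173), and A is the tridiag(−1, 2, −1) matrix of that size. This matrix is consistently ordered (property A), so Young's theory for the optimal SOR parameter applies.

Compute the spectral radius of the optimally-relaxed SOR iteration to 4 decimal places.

ρ_J = max_k |cos(kπ/174)| = cos(π/174) = 0.9998
√(1−ρ_J²) = |sin(π/174)| = 0.01805
ω* = 2/(1 + 0.01805) = 2/1.01805 = 1.9645.
At ω = 1.9645 every |λ(B_ω)| = ω−1, so ρ_SOR = 0.9645.

ρ_SOR = 0.9645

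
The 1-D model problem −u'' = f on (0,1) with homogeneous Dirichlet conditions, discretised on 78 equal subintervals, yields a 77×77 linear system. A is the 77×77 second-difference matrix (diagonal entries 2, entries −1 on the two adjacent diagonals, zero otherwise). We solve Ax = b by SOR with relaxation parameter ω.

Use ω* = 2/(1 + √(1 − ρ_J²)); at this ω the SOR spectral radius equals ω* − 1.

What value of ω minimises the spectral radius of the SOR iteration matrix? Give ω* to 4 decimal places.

ω* = 1.9226

½·tridiag(1,0,1) at n=77: λ_k = cos(kπ/78); max |λ| at k=1 ⇒ ρ_J = cos(π/78) ≈ 0.9992.
1 − cos²(π/78) = sin²(π/78) ⇒ √(1−ρ_J²) = sin(π/78) = 0.04027.
ω* = 2/(1 + 0.04027) = 2/1.04027 = 1.9226.
ρ_SOR = ω* − 1 = 1.9226 − 1 = 0.9226.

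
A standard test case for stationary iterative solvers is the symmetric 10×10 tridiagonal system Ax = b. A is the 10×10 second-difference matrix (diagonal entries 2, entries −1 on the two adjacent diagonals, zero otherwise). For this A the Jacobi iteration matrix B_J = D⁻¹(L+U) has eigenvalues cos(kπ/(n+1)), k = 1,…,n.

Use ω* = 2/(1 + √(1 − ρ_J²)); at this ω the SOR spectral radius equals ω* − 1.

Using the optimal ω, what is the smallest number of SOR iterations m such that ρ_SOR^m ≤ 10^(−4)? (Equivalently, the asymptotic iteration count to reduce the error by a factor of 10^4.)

m = 16

ρ_J = max_k |cos(kπ/11)| = cos(π/11) = 0.9594930
√(1−ρ_J²) = |sin(π/11)| = 0.2817326
[ω*] 2 ÷ (1 + 0.2817326) = 2 ÷ 1.2817326 = 1.5603879.
ρ_SOR = ω* − 1 ≈ 0.5603879.
ρ_SOR^m ≤ 10^(−4) ⇔ m ≥ 4·ln10/(−ln 0.5603879) = 9.21034/0.579126 = 15.904; m = ⌈15.904⌉ = 16.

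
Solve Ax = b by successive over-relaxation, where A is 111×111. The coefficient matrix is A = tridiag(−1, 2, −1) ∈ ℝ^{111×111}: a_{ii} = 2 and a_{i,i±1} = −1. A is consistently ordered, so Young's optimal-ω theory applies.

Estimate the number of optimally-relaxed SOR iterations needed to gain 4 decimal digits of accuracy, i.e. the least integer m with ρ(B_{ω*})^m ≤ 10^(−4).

With n=111, ρ(Jacobi) = cos(π/112) = 0.9996066.
√(1−ρ_J²) simplifies to sin(π/112) = 0.0280463.
Then 2/(1+√(1−ρ_J²)) = 2/(1+0.0280463); ω* = 2/1.0280463 = 1.9454377.
ρ_SOR = ω* − 1 = 1.9454377 − 1 = 0.9454377.
m ≥ 4·ln10 / (−ln 0.9454377) = 164.156; smallest integer m = 165.

m = 165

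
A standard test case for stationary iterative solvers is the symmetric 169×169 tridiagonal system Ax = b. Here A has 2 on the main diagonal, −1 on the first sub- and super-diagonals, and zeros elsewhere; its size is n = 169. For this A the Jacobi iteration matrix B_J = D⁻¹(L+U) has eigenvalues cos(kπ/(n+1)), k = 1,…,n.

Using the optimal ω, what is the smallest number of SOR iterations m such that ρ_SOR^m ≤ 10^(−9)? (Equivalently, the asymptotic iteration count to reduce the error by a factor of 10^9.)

spectrum of D⁻¹(L+U) = {cos(kπ/170) : 1≤k≤169}; ρ_J = cos(π/170) = 0.9998293.
root = sin(π/170) = 0.0184789  (since 1−cos² = sin²).
Young: ω* = 2/(1+√(1−ρ_J²)) = 2/(1+0.0184789) = 2/1.0184789 = 1.9637127.
and ρ(B_{ω*}) = 1.9637127 − 1 = 0.9637127.
m ≥ 9·ln10 / (−ln 0.9637127) = 560.663; smallest integer m = 561.

m = 561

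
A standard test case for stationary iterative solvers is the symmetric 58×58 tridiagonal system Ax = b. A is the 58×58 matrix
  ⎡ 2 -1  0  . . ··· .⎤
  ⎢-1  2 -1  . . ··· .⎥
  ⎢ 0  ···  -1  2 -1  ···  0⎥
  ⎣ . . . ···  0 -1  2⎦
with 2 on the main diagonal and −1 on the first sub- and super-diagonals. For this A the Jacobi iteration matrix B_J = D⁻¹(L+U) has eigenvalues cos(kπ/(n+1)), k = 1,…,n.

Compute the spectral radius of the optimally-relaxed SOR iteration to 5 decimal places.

ρ_SOR = 0.89893

B_J for the 58×58 system has eigenvalues cos(kπ/59); ρ_J = cos(π/59) = 0.99858.
√(1 − cos²(π/59)) = sin(π/59) ≈ 0.053222.
ω* = 2/(1 + 0.053222) = 2/1.053222 = 1.89893.
and ρ(B_{ω*}) = 1.89893 − 1 = 0.89893.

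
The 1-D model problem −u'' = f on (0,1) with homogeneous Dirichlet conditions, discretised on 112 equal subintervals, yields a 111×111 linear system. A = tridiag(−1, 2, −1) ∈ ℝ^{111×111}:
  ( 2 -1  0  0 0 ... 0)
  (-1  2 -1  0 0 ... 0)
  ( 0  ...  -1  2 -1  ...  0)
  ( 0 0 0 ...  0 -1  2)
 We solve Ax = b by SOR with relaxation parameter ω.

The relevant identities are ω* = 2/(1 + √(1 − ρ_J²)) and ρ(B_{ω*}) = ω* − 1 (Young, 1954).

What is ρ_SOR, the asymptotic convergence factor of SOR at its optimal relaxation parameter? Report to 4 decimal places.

ρ_SOR = 0.9454

n=111: λ(B_J) = 1 − λ(A)/2 = cos(kπ/112); k=1 gives ρ_J = 0.9996.
√(1−ρ_J²) = |sin(π/112)| = 0.02805
So ω* = 2/1.02805 = 1.9454 (Young).
ρ(B_{ω*}) = ω*−1 = 0.9454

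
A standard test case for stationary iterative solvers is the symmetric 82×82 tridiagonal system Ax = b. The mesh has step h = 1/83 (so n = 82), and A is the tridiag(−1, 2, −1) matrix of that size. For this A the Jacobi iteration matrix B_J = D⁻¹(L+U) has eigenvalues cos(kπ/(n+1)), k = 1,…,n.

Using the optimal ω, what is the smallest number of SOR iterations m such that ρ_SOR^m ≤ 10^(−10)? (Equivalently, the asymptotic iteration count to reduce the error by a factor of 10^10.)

m = 305

ρ_J = max_k |cos(kπ/83)| = cos(π/83) = 0.9992838
1 − cos²(π/83) = sin²(π/83) ⇒ √(1−ρ_J²) = sin(π/83) = 0.0378415.
ω* = 2/(1 + 0.0378415) = 2/1.0378415 = 1.9270765.
ρ(B_{ω*}) = ω*−1 = 0.9270765
ρ_SOR^m ≤ 10^(−10) ⇔ m ≥ 10·ln10/(−ln 0.9270765) = 23.0259/0.0757192 = 304.096; m = ⌈304.096⌉ = 305.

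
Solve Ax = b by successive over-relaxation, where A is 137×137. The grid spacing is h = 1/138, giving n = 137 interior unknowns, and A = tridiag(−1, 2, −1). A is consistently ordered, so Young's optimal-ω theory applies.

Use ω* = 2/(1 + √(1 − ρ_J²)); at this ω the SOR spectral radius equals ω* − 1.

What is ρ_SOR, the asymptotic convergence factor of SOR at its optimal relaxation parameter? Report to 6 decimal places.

n=137: λ(B_J) = 1 − λ(A)/2 = cos(kπ/138); k=1 gives ρ_J = 0.999741.
√(1 − cos²(π/138)) = sin(π/138) ≈ 0.0227632.
ω* = 2/(1+0.0227632) = 1.955487
ρ(B_{ω*}) = ω*−1 = 0.955487

ρ_SOR = 0.955487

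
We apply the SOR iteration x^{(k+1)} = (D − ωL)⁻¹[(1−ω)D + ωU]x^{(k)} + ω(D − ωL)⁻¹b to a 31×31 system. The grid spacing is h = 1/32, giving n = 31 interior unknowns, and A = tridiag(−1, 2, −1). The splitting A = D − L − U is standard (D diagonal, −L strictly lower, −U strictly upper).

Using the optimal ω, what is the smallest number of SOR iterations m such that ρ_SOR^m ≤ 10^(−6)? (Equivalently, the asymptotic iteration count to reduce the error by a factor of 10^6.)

m = 71

n=31: λ(B_J) = 1 − λ(A)/2 = cos(kπ/32); k=1 gives ρ_J = 0.9951847.
√(1−ρ_J²) simplifies to sin(π/32) = 0.0980171.
ω* = 2/(1 + 0.0980171) = 2/1.0980171 = 1.8214653.
ρ_SOR = ω* − 1 = 1.8214653 − 1 = 0.8214653.
6·ln10 = 13.8155; −ln(0.8214653) = 0.196666; m = ⌈13.8155/0.196666⌉ = ⌈70.249⌉ = 71.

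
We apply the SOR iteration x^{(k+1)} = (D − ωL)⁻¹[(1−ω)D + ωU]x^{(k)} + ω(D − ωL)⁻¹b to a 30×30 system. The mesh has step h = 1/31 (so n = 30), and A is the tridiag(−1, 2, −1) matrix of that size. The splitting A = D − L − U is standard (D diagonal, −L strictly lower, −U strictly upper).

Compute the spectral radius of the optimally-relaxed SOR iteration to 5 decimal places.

ρ_J = max_k |cos(kπ/31)| = cos(π/31) = 0.99487
1 − cos²(π/31) = sin²(π/31) ⇒ √(1−ρ_J²) = sin(π/31) = 0.101168.
So ω* = 2/1.101168 = 1.81625 (Young).
ρ(B_{ω*}) = ω*−1 = 0.81625

ρ_SOR = 0.81625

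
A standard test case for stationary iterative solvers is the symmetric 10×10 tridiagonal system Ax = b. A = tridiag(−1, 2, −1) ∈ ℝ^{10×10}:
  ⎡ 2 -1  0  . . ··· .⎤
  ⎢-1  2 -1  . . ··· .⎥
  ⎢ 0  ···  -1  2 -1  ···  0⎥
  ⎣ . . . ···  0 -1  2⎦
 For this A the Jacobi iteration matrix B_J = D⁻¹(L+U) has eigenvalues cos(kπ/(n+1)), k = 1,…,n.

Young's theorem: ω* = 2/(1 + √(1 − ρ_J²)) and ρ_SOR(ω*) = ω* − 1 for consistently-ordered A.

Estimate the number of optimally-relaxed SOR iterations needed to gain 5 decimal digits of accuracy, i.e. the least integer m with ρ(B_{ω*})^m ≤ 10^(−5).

With n=10, ρ(Jacobi) = cos(π/11) = 0.9594930.
√(1−ρ_J²) = |sin(π/11)| = 0.2817326
ω* = 2/(1 + 0.2817326) = 2/1.2817326 = 1.5603879.
ρ_SOR = ω* − 1 = 1.5603879 − 1 = 0.5603879.
5·ln10 = 11.5129; −ln(0.5603879) = 0.579126; m = ⌈11.5129/0.579126⌉ = ⌈19.880⌉ = 20.

m = 20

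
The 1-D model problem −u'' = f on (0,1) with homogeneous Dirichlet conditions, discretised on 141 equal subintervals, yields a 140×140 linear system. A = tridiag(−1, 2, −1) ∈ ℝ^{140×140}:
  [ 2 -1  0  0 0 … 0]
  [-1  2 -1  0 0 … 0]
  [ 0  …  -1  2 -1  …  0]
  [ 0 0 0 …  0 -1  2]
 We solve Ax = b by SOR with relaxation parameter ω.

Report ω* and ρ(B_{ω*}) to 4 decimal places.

B_J for the 140×140 system has eigenvalues cos(kπ/141); ρ_J = cos(π/141) = 0.9998.
1 − cos²(π/141) = sin²(π/141) ⇒ √(1−ρ_J²) = sin(π/141) = 0.02228.
ω* = 2/(1 + 0.02228) = 2/1.02228 = 1.9564.
At ω = 1.9564 every |λ(B_ω)| = ω−1, so ρ_SOR = 0.9564.

ω* = 1.9564, ρ_SOR = 0.9564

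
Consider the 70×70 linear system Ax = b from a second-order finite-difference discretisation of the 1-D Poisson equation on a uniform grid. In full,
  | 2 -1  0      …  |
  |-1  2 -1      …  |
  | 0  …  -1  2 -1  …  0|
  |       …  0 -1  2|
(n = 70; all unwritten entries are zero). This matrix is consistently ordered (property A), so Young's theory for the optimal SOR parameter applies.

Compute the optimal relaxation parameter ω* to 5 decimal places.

spectrum of D⁻¹(L+U) = {cos(kπ/71) : 1≤k≤70}; ρ_J = cos(π/71) = 0.99902.
√(1−ρ_J²) simplifies to sin(π/71) = 0.044233.
ω* = 2/(1+0.044233) = 1.91528
Hence ρ(B_{ω*}) = 1.91528 − 1 = 0.91528.

ω* = 1.91528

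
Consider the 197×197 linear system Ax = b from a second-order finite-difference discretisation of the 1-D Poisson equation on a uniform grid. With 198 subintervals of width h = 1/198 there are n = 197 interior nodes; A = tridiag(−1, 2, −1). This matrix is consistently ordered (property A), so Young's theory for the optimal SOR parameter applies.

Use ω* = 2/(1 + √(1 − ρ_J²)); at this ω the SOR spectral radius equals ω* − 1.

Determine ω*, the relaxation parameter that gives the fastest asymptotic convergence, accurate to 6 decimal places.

spectrum of D⁻¹(L+U) = {cos(kπ/198) : 1≤k≤197}; ρ_J = cos(π/198) = 0.999874.
root = sin(π/198) = 0.0158660  (since 1−cos² = sin²).
ω* = 2/(1+0.0158660) = 1.968764
and ρ(B_{ω*}) = 1.968764 − 1 = 0.968764.

ω* = 1.968764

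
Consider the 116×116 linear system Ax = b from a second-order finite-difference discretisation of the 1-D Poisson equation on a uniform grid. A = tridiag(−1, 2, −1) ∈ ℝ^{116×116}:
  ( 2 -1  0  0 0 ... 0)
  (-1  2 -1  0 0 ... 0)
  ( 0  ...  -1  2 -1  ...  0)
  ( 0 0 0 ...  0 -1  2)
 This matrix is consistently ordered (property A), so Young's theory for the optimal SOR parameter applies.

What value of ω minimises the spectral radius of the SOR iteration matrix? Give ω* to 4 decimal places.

ω* = 1.9477

ρ_J = max_k |cos(kπ/117)| = cos(π/117) = 0.9996
√(1−ρ_J²) = |sin(π/117)| = 0.02685
Young: ω* = 2/(1+√(1−ρ_J²)) = 2/(1+0.02685) = 2/1.02685 = 1.9477.
and ρ(B_{ω*}) = 1.9477 − 1 = 0.9477.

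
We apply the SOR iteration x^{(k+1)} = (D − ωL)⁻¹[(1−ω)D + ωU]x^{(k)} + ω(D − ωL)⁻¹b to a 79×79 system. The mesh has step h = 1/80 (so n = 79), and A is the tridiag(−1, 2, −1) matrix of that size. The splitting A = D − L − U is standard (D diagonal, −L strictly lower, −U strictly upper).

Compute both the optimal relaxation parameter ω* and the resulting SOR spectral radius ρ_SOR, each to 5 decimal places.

ω* = 1.92445, ρ_SOR = 0.92445

ρ_J = max_k |cos(kπ/80)| = cos(π/80) = 0.99923
√(1−ρ_J²) simplifies to sin(π/80) = 0.039260.
Young: ω* = 2/(1+√(1−ρ_J²)) = 2/(1+0.039260) = 2/1.039260 = 1.92445.
[ρ_SOR] ω* − 1 = 0.92445.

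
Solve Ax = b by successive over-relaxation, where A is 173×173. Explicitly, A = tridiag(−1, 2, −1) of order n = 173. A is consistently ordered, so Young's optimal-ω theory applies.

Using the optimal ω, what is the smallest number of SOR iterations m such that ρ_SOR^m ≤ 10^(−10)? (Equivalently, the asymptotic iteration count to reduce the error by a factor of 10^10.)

m = 638

spectrum of D⁻¹(L+U) = {cos(kπ/174) : 1≤k≤173}; ρ_J = cos(π/174) = 0.9998370.
root = sin(π/174) = 0.0180541  (since 1−cos² = sin²).
ω* = 2/(1+0.0180541) = 1.9645321
ρ_SOR = ω* − 1 = 1.9645321 − 1 = 0.9645321.
10·ln10 = 23.0259; −ln(0.9645321) = 0.0361122; m = ⌈23.0259/0.0361122⌉ = ⌈637.621⌉ = 638.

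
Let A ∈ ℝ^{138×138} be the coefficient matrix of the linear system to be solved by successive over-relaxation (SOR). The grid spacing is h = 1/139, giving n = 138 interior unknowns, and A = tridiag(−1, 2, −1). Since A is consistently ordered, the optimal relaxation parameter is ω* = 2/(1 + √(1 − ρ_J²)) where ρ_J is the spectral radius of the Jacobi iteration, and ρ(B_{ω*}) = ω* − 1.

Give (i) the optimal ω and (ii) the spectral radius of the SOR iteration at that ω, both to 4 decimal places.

n=138: λ(B_J) = 1 − λ(A)/2 = cos(kπ/139); k=1 gives ρ_J = 0.9997.
1 − cos²(π/139) = sin²(π/139) ⇒ √(1−ρ_J²) = sin(π/139) = 0.02260.
Then 2/(1+√(1−ρ_J²)) = 2/(1+0.02260); ω* = 2/1.02260 = 1.9558.
ρ(B_{ω*}) = ω*−1 = 0.9558

ω* = 1.9558, ρ_SOR = 0.9558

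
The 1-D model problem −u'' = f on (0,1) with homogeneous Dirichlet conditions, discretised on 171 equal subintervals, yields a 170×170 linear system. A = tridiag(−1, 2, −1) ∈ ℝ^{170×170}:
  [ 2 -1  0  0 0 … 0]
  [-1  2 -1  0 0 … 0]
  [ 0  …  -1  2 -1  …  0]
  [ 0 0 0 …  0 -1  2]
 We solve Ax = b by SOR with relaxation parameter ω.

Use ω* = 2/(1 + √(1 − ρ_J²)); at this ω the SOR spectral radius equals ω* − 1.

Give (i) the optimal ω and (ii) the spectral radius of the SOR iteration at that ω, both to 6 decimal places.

ω* = 1.963921, ρ_SOR = 0.963921

B_J for the 170×170 system has eigenvalues cos(kπ/171); ρ_J = cos(π/171) = 0.999831.
√(1−ρ_J²) = |sin(π/171)| = 0.0183709
Young: ω* = 2/(1+√(1−ρ_J²)) = 2/(1+0.0183709) = 2/1.0183709 = 1.963921.
[ρ_SOR] ω* − 1 = 0.963921.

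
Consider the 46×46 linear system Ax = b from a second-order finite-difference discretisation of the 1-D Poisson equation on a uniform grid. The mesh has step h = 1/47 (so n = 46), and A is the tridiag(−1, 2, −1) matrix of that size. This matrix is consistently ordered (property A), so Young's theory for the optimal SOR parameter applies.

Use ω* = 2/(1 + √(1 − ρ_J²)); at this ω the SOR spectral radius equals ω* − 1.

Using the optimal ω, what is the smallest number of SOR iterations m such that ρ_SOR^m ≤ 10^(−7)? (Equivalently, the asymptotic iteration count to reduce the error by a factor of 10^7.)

m = 121

n=46: λ(B_J) = 1 − λ(A)/2 = cos(kπ/47); k=1 gives ρ_J = 0.9977669.
1 − cos²(π/47) = sin²(π/47) ⇒ √(1−ρ_J²) = sin(π/47) = 0.0667926.
ω* = 2/(1+0.0667926) = 1.8747787
ρ_SOR = ω* − 1 = 1.8747787 − 1 = 0.8747787.
7·ln10 = 16.1181; −ln(0.8747787) = 0.133784; m = ⌈16.1181/0.133784⌉ = ⌈120.479⌉ = 121.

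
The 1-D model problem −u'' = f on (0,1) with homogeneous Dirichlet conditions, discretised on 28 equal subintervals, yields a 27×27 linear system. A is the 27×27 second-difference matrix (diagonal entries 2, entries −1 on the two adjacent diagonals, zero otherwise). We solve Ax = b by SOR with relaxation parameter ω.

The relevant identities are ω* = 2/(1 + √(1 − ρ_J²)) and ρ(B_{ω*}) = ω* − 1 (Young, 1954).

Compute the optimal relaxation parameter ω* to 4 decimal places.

ω* = 1.7986

With n=27, ρ(Jacobi) = cos(π/28) = 0.9937.
√(1−ρ_J²) simplifies to sin(π/28) = 0.11196.
ω* = 2/(1 + 0.11196) = 2/1.11196 = 1.7986.
and ρ(B_{ω*}) = 1.7986 − 1 = 0.7986.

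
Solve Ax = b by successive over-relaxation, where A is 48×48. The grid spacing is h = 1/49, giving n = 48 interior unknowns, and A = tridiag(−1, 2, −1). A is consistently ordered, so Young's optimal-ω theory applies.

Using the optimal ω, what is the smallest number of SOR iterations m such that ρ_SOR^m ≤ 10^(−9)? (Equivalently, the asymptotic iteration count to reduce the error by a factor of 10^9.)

m = 162

B_J for the 48×48 system has eigenvalues cos(kπ/49); ρ_J = cos(π/49) = 0.9979454.
√(1−ρ_J²) simplifies to sin(π/49) = 0.0640702.
Young: ω* = 2/(1+√(1−ρ_J²)) = 2/(1+0.0640702) = 2/1.0640702 = 1.8795752.
and ρ(B_{ω*}) = 1.8795752 − 1 = 0.8795752.
ρ_SOR^m ≤ 10^(−9) ⇔ m ≥ 9·ln10/(−ln 0.8795752) = 20.7233/0.128316 = 161.502; m = ⌈161.502⌉ = 162.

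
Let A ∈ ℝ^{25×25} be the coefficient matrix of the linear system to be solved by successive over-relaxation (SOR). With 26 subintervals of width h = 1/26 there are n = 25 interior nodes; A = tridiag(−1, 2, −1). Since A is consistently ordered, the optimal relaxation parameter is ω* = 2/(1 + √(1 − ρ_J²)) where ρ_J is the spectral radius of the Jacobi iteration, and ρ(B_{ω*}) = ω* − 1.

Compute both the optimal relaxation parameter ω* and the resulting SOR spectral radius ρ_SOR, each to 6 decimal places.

ρ_J = max_k |cos(kπ/26)| = cos(π/26) = 0.992709
√(1−ρ_J²) = |sin(π/26)| = 0.1205367
Then 2/(1+√(1−ρ_J²)) = 2/(1+0.1205367); ω* = 2/1.1205367 = 1.784859.
ρ_SOR = ω* − 1 ≈ 0.784859.

ω* = 1.784859, ρ_SOR = 0.784859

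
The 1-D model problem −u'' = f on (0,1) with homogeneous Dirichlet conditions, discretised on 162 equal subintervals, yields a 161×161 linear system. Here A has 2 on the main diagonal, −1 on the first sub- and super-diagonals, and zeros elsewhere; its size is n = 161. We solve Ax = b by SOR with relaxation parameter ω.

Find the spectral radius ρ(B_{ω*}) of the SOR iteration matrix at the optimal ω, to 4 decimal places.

ρ_SOR = 0.9620

½·tridiag(1,0,1) at n=161: λ_k = cos(kπ/162); max |λ| at k=1 ⇒ ρ_J = cos(π/162) ≈ 0.9998.
1 − cos²(π/162) = sin²(π/162) ⇒ √(1−ρ_J²) = sin(π/162) = 0.01939.
ω* = 2/(1 + 0.01939) = 2/1.01939 = 1.9620.
and ρ(B_{ω*}) = 1.9620 − 1 = 0.9620.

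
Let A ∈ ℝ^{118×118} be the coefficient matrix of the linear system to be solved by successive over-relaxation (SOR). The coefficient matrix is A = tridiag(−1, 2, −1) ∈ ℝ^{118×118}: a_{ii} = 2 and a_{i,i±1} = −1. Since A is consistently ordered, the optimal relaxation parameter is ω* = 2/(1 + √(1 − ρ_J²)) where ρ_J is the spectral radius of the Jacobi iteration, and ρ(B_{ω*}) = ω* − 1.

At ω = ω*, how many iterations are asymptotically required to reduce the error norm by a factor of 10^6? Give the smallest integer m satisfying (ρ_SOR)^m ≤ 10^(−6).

n=118: λ(B_J) = 1 − λ(A)/2 = cos(kπ/119); k=1 gives ρ_J = 0.9996515.
√(1−ρ_J²) simplifies to sin(π/119) = 0.0263969.
ω* = 2/(1 + 0.0263969) = 2/1.0263969 = 1.9485640.
ρ(B_{ω*}) = ω*−1 = 0.9485640
For 6 digits: m = 6·ln10 / (−ln 0.9485640) = 13.8155/0.052806 = 261.627; round up → m = 262.

m = 262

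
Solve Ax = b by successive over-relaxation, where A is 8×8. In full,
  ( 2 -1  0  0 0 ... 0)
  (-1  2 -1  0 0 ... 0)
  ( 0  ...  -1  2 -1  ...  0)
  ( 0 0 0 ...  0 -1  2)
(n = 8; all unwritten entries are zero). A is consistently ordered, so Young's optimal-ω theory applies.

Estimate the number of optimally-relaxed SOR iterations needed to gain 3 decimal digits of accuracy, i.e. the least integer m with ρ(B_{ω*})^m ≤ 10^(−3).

ρ_J = max_k |cos(kπ/9)| = cos(π/9) = 0.9396926
√(1−ρ_J²) = |sin(π/9)| = 0.3420201
ω* = 2/(1+0.3420201) = 1.4902906
ρ_SOR = ω* − 1 = 1.4902906 − 1 = 0.4902906.
m ≥ 3·ln10 / (−ln 0.4902906) = 9.692; smallest integer m = 10.

m = 10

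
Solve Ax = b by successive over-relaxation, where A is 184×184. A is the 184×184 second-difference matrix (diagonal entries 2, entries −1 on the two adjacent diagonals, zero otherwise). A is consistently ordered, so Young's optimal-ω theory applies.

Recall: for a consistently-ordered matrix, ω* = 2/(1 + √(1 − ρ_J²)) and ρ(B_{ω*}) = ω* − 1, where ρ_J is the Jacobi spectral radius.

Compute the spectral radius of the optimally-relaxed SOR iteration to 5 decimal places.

spectrum of D⁻¹(L+U) = {cos(kπ/185) : 1≤k≤184}; ρ_J = cos(π/185) = 0.99986.
1 − cos²(π/185) = sin²(π/185) ⇒ √(1−ρ_J²) = sin(π/185) = 0.016981.
ω* = 2/(1 + 0.016981) = 2/1.016981 = 1.96661.
[ρ_SOR] ω* − 1 = 0.96661.

ρ_SOR = 0.96661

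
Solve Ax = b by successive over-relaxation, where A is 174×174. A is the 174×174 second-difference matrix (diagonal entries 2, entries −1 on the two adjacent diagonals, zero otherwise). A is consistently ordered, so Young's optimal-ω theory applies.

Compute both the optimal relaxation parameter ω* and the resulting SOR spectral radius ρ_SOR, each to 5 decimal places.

ω* = 1.96473, ρ_SOR = 0.96473

spectrum of D⁻¹(L+U) = {cos(kπ/175) : 1≤k≤174}; ρ_J = cos(π/175) = 0.99984.
√(1−ρ_J²) = |sin(π/175)| = 0.017951
So ω* = 2/1.017951 = 1.96473 (Young).
At ω = 1.96473 every |λ(B_ω)| = ω−1, so ρ_SOR = 0.96473.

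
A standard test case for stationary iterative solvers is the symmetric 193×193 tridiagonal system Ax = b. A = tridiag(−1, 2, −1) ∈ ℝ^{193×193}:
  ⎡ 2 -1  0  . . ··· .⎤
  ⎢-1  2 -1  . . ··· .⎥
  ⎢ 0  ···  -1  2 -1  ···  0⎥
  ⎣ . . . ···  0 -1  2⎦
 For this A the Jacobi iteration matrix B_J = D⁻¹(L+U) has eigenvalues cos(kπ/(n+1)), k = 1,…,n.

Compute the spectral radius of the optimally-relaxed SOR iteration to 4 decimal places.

ρ_SOR = 0.9681

spectrum of D⁻¹(L+U) = {cos(kπ/194) : 1≤k≤193}; ρ_J = cos(π/194) = 0.9999.
root = sin(π/194) = 0.01619  (since 1−cos² = sin²).
[ω*] 2 ÷ (1 + 0.01619) = 2 ÷ 1.01619 = 1.9681.
At ω = 1.9681 every |λ(B_ω)| = ω−1, so ρ_SOR = 0.9681.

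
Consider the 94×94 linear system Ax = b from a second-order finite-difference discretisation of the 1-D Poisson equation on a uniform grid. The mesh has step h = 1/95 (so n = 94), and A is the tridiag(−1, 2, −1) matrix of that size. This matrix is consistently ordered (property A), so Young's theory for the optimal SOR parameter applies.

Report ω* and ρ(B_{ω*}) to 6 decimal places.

ω* = 1.935990, ρ_SOR = 0.935990

n=94: λ(B_J) = 1 − λ(A)/2 = cos(kπ/95); k=1 gives ρ_J = 0.999453.
√(1−ρ_J²) = |sin(π/95)| = 0.0330634
[ω*] 2 ÷ (1 + 0.0330634) = 2 ÷ 1.0330634 = 1.935990.
ρ_SOR = ω* − 1 = 1.935990 − 1 = 0.935990.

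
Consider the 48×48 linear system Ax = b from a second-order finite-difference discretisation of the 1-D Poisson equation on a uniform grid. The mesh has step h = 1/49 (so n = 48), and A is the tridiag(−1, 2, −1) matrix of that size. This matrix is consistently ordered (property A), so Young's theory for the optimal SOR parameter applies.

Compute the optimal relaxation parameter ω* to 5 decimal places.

With n=48, ρ(Jacobi) = cos(π/49) = 0.99795.
root = sin(π/49) = 0.064070  (since 1−cos² = sin²).
ω* = 2/(1+0.064070) = 1.87958
ρ_SOR = ω* − 1 = 1.87958 − 1 = 0.87958.

ω* = 1.87958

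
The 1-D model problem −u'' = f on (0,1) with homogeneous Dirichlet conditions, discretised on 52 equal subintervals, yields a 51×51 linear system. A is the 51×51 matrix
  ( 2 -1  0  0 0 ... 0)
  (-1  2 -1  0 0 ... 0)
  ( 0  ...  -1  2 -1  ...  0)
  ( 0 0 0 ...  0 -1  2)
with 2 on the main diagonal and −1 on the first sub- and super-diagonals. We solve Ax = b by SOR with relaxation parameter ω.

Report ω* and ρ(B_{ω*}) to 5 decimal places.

ω* = 1.88612, ρ_SOR = 0.88612

With n=51, ρ(Jacobi) = cos(π/52) = 0.99818.
√(1 − cos²(π/52)) = sin(π/52) ≈ 0.060378.
ω* = 2/(1+0.060378) = 1.88612
Hence ρ(B_{ω*}) = 1.88612 − 1 = 0.88612.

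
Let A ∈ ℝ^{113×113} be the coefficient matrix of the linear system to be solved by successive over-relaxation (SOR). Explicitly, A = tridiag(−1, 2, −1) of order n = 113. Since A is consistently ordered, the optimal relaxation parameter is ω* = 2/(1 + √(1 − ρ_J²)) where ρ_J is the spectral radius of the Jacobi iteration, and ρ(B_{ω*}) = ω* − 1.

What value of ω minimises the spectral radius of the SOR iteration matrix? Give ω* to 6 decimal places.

ω* = 1.946369

spectrum of D⁻¹(L+U) = {cos(kπ/114) : 1≤k≤113}; ρ_J = cos(π/114) = 0.999620.
√(1 − cos²(π/114)) = sin(π/114) ≈ 0.0275543.
So ω* = 2/1.0275543 = 1.946369 (Young).
Hence ρ(B_{ω*}) = 1.946369 − 1 = 0.946369.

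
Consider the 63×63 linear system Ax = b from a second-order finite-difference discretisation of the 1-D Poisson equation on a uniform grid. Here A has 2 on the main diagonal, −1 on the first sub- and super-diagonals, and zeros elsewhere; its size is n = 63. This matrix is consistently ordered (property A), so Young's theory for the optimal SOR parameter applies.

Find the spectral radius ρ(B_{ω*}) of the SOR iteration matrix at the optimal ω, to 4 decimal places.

ρ_SOR = 0.9065

B_J for the 63×63 system has eigenvalues cos(kπ/64); ρ_J = cos(π/64) = 0.9988.
root = sin(π/64) = 0.04907  (since 1−cos² = sin²).
ω* = 2/(1+0.04907) = 1.9065
ρ(B_{ω*}) = ω*−1 = 0.9065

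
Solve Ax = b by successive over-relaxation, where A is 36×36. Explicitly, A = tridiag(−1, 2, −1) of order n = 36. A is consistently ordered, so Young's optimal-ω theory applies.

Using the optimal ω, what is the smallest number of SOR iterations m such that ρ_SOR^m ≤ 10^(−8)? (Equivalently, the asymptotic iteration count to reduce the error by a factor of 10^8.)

ρ_J = max_k |cos(kπ/37)| = cos(π/37) = 0.9963975
√(1 − cos²(π/37)) = sin(π/37) ≈ 0.0848059.
ω* = 2/(1+0.0848059) = 1.8436478
At ω = 1.8436478 every |λ(B_ω)| = ω−1, so ρ_SOR = 0.8436478.
(0.8436478)^m ≤ 10^{−8}  ⇒  m·ln(0.8436478) ≤ −8·ln10  ⇒  m ≥ 108.344  ⇒  m = 109

m = 109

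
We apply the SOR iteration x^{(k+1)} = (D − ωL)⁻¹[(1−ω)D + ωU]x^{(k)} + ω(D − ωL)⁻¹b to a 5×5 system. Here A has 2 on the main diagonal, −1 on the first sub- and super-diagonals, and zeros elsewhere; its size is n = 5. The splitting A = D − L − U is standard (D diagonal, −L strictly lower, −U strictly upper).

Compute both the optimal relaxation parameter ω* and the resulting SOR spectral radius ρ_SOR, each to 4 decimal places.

[ρ_J] n=5: ρ(B_J) = cos(π/(n+1)) = cos(π/6) = 0.8660.
√(1−ρ_J²) simplifies to sin(π/6) = 0.50000.
Then 2/(1+√(1−ρ_J²)) = 2/(1+0.50000); ω* = 2/1.50000 = 1.3333.
At ω = 1.3333 every |λ(B_ω)| = ω−1, so ρ_SOR = 0.3333.

ω* = 1.3333, ρ_SOR = 0.3333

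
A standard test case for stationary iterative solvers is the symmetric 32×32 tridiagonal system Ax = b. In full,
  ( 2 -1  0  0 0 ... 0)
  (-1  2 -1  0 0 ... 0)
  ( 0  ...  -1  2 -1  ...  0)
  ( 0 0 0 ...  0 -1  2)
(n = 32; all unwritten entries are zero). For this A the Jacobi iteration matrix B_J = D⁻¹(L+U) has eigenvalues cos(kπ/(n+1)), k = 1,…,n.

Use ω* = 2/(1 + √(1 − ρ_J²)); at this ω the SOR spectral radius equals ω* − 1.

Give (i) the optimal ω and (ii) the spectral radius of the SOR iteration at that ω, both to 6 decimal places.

ω* = 1.826391, ρ_SOR = 0.826391

B_J for the 32×32 system has eigenvalues cos(kπ/33); ρ_J = cos(π/33) = 0.995472.
1 − cos²(π/33) = sin²(π/33) ⇒ √(1−ρ_J²) = sin(π/33) = 0.0950560.
[ω*] 2 ÷ (1 + 0.0950560) = 2 ÷ 1.0950560 = 1.826391.
ρ(B_{ω*}) = ω*−1 = 0.826391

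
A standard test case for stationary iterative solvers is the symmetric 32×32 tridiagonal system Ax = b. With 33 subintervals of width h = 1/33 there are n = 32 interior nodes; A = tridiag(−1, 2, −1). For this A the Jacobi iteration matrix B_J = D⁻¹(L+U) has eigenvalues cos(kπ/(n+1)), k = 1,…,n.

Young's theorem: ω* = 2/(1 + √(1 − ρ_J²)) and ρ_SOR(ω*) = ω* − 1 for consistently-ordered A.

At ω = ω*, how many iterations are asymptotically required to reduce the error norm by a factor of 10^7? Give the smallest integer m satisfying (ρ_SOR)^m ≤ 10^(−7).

m = 85

With n=32, ρ(Jacobi) = cos(π/33) = 0.9954719.
root = sin(π/33) = 0.0950560  (since 1−cos² = sin²).
[ω*] 2 ÷ (1 + 0.0950560) = 2 ÷ 1.0950560 = 1.8263906.
[ρ_SOR] ω* − 1 = 0.8263906.
Need (0.8263906)^m ≤ 10^(−7): m ≥ 7·ln10/|ln 0.8263906| = 16.1181/0.190688 = 84.526 ⇒ m = 85.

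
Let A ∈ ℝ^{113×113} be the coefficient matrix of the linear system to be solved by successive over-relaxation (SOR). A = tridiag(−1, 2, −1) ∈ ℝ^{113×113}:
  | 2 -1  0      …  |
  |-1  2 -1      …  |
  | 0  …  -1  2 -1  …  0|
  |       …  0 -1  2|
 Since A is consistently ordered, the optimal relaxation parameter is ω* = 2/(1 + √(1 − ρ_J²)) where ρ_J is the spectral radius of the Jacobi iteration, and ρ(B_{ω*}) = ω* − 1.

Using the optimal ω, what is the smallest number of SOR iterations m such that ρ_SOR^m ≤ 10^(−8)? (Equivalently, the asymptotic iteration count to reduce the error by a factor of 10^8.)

m = 335

ρ_J = max_k |cos(kπ/114)| = cos(π/114) = 0.9996203
√(1−ρ_J²) = |sin(π/114)| = 0.0275543
Then 2/(1+√(1−ρ_J²)) = 2/(1+0.0275543); ω* = 2/1.0275543 = 1.9463692.
and ρ(B_{ω*}) = 1.9463692 − 1 = 0.9463692.
(0.9463692)^m ≤ 10^{−8}  ⇒  m·ln(0.9463692) ≤ −8·ln10  ⇒  m ≥ 334.178  ⇒  m = 335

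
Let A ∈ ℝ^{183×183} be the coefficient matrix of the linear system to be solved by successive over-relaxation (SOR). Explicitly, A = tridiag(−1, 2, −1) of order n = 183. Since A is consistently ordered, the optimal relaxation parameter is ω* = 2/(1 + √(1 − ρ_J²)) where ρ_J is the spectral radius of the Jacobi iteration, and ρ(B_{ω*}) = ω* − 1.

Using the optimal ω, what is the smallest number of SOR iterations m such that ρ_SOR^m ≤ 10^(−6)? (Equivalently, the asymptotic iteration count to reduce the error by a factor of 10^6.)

spectrum of D⁻¹(L+U) = {cos(kπ/184) : 1≤k≤183}; ρ_J = cos(π/184) = 0.9998542.
1 − cos²(π/184) = sin²(π/184) ⇒ √(1−ρ_J²) = sin(π/184) = 0.0170730.
Then 2/(1+√(1−ρ_J²)) = 2/(1+0.0170730); ω* = 2/1.0170730 = 1.9664272.
[ρ_SOR] ω* − 1 = 0.9664272.
ρ_SOR^m ≤ 10^(−6) ⇔ m ≥ 6·ln10/(−ln 0.9664272) = 13.8155/0.0341493 = 404.562; m = ⌈404.562⌉ = 405.

m = 405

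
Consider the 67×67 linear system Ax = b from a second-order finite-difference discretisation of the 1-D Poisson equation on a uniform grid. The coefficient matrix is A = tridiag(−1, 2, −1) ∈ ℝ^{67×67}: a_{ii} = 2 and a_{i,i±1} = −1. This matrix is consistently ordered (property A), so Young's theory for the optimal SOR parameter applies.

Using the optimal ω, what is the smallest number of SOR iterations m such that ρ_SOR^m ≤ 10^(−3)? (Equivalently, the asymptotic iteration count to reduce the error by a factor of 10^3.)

m = 75

B_J for the 67×67 system has eigenvalues cos(kπ/68); ρ_J = cos(π/68) = 0.9989330.
√(1−ρ_J²) simplifies to sin(π/68) = 0.0461835.
ω* = 2 / (1 + 0.0461835) = 2 / 1.0461835 ≈ 1.9117105.
At ω = 1.9117105 every |λ(B_ω)| = ω−1, so ρ_SOR = 0.9117105.
m ≥ 3·ln10 / (−ln 0.9117105) = 74.733; smallest integer m = 75.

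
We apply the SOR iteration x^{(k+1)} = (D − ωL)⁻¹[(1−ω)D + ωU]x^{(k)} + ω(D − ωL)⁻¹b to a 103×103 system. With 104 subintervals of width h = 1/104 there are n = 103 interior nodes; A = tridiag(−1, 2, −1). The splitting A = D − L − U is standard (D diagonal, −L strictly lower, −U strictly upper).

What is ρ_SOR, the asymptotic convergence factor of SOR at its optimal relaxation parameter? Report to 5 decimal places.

ρ_SOR = 0.94136

½·tridiag(1,0,1) at n=103: λ_k = cos(kπ/104); max |λ| at k=1 ⇒ ρ_J = cos(π/104) ≈ 0.99954.
√(1−ρ_J²) = |sin(π/104)| = 0.030203
So ω* = 2/1.030203 = 1.94136 (Young).
At ω = 1.94136 every |λ(B_ω)| = ω−1, so ρ_SOR = 0.94136.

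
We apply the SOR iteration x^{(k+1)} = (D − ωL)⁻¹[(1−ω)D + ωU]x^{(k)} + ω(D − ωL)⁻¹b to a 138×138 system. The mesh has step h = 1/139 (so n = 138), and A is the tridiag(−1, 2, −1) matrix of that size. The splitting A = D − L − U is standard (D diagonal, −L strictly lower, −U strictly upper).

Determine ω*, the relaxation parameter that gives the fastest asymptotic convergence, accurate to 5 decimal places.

ω* = 1.95580

[ρ_J] n=138: ρ(B_J) = cos(π/(n+1)) = cos(π/139) = 0.99974.
√(1−ρ_J²) simplifies to sin(π/139) = 0.022599.
[ω*] 2 ÷ (1 + 0.022599) = 2 ÷ 1.022599 = 1.95580.
[ρ_SOR] ω* − 1 = 0.95580.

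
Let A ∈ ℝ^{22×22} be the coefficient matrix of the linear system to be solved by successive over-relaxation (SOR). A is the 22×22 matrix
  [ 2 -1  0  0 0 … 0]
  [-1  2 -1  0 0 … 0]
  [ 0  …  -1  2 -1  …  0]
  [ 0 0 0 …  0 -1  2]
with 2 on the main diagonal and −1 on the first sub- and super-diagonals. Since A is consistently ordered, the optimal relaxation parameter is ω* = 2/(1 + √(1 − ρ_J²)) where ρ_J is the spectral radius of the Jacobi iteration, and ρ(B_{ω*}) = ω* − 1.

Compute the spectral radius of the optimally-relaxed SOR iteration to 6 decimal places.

ρ_SOR = 0.760305

B_J for the 22×22 system has eigenvalues cos(kπ/23); ρ_J = cos(π/23) = 0.990686.
1 − cos²(π/23) = sin²(π/23) ⇒ √(1−ρ_J²) = sin(π/23) = 0.1361666.
So ω* = 2/1.1361666 = 1.760305 (Young).
Hence ρ(B_{ω*}) = 1.760305 − 1 = 0.760305.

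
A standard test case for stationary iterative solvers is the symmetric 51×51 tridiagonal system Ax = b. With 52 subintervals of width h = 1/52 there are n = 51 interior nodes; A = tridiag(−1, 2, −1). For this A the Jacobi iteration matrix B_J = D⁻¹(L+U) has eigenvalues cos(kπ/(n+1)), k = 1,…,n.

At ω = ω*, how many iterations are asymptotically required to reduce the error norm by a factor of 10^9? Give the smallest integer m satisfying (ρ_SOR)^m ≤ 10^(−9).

m = 172

[ρ_J] n=51: ρ(B_J) = cos(π/(n+1)) = cos(π/52) = 0.9981756.
√(1 − cos²(π/52)) = sin(π/52) ≈ 0.0603785.
[ω*] 2 ÷ (1 + 0.0603785) = 2 ÷ 1.0603785 = 1.8861190.
At ω = 1.8861190 every |λ(B_ω)| = ω−1, so ρ_SOR = 0.8861190.
For 9 digits: m = 9·ln10 / (−ln 0.8861190) = 20.7233/0.120904 = 171.403; round up → m = 172.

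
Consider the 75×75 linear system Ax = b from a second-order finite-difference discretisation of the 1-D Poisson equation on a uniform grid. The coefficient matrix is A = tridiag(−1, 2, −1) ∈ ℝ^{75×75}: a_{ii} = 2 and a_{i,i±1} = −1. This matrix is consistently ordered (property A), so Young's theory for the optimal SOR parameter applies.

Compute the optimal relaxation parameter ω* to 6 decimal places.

ρ_J = max_k |cos(kπ/76)| = cos(π/76) = 0.999146
√(1−ρ_J²) simplifies to sin(π/76) = 0.0413250.
So ω* = 2/1.0413250 = 1.920630 (Young).
At ω = 1.920630 every |λ(B_ω)| = ω−1, so ρ_SOR = 0.920630.

ω* = 1.920630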